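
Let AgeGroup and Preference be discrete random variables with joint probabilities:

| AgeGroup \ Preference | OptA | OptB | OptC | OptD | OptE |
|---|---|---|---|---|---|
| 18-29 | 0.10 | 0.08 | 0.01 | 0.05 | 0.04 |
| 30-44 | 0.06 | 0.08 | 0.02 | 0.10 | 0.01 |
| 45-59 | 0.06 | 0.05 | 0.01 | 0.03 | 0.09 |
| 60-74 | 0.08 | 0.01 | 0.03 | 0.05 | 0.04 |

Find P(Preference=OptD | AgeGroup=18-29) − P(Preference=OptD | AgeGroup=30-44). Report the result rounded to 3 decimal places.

-0.192

P(AgeGroup=18-29) = 0.10 + 0.08 + 0.01 + 0.05 + 0.04 = 0.28; P(Preference=OptD | AgeGroup=18-29) = 0.05/0.28 = 0.1786.
P(AgeGroup=30-44) = 0.06 + 0.08 + 0.02 + 0.10 + 0.01 = 0.27; P(Preference=OptD | AgeGroup=30-44) = 0.10/0.27 = 0.3704.
Difference = -0.192.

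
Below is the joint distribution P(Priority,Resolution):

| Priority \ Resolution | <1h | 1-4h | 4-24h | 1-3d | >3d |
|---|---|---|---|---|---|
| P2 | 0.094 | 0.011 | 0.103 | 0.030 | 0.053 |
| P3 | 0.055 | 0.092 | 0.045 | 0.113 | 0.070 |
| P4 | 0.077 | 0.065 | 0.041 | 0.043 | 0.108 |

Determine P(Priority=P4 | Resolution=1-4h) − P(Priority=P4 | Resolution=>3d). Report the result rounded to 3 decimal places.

-0.081

P(Resolution=1-4h) = 0.011 + 0.092 + 0.065 = 0.168; P(Priority=P4 | Resolution=1-4h) = 0.065/0.168 = 0.3869.
P(Resolution=>3d) = 0.053 + 0.070 + 0.108 = 0.231; P(Priority=P4 | Resolution=>3d) = 0.108/0.231 = 0.4675.
Difference = -0.081.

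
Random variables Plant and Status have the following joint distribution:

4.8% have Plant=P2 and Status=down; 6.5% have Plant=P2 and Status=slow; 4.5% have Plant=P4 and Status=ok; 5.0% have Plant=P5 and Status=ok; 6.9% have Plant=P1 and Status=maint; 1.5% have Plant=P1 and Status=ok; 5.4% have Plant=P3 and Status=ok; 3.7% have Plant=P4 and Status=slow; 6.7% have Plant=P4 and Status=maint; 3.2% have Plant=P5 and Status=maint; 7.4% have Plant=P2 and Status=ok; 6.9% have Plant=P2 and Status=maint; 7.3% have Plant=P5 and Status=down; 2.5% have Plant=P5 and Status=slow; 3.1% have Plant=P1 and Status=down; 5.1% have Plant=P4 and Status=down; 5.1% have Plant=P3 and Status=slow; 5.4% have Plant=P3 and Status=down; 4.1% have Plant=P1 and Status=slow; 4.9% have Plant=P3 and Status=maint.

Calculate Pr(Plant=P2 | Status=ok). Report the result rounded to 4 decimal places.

0.3109

P(Status=ok) = 0.015 + 0.074 + 0.054 + 0.045 + 0.050 = 0.238.
P(Plant=P2 | Status=ok) = 0.074/0.238 = 0.3109.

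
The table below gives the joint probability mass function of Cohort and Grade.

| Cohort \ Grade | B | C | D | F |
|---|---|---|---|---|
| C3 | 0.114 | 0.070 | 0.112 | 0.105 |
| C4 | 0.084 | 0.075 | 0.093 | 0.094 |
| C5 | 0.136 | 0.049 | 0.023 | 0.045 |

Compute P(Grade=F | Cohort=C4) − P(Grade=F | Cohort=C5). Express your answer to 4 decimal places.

0.0938

P(Cohort=C4) = 0.084 + 0.075 + 0.093 + 0.094 = 0.346; P(Grade=F | Cohort=C4) = 0.094/0.346 = 0.27168.
P(Cohort=C5) = 0.136 + 0.049 + 0.023 + 0.045 = 0.253; P(Grade=F | Cohort=C5) = 0.045/0.253 = 0.17787.
Difference = 0.0938.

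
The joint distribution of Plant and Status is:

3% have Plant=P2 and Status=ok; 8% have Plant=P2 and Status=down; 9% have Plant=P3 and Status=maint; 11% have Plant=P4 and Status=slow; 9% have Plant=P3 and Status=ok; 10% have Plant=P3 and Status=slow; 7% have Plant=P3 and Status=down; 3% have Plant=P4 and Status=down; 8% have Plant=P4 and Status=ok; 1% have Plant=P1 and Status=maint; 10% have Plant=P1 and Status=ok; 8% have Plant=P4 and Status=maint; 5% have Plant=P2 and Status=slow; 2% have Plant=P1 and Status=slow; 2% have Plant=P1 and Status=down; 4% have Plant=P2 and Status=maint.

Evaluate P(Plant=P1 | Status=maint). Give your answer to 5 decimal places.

0.04545

P(Status=maint) = 0.01 + 0.04 + 0.09 + 0.08 = 0.22.
P(Plant=P1 | Status=maint) = 0.01/0.22 = 0.04545.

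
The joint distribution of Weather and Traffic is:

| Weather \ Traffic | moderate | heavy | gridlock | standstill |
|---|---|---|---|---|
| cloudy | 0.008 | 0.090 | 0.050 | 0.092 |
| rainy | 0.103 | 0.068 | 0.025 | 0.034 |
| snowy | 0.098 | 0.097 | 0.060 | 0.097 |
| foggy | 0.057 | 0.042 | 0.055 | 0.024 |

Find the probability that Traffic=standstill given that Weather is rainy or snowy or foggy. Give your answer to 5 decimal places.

P(Weather=rainy) = 0.103 + 0.068 + 0.025 + 0.034 = 0.230.
P(Weather=snowy) = 0.098 + 0.097 + 0.060 + 0.097 = 0.352.
P(Weather=foggy) = 0.057 + 0.042 + 0.055 + 0.024 = 0.178.
P(Weather ∈ {rainy, snowy, foggy}) = 0.230 + 0.352 + 0.178 = 0.760; P(Traffic=standstill, Weather ∈ {rainy, snowy, foggy}) = 0.034 + 0.097 + 0.024 = 0.155.
P(Traffic=standstill | Weather ∈ {rainy, snowy, foggy}) = 0.155/0.760 = 0.20395.

0.20395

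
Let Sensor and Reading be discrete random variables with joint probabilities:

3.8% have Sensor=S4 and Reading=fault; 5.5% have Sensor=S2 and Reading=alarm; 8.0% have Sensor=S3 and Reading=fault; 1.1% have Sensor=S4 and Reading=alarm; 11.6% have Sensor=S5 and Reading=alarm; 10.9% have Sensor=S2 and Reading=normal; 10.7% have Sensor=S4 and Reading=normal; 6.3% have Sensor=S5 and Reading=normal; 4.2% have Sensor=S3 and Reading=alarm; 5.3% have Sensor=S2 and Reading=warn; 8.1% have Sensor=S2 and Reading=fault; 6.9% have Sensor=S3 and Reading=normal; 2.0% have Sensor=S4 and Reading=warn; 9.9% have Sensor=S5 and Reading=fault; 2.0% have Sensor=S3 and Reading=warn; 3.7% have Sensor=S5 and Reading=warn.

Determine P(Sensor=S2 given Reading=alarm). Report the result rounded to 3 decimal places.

0.246

P(Reading=alarm) = 0.055 + 0.042 + 0.011 + 0.116 = 0.224.
P(Sensor=S2 | Reading=alarm) = 0.055/0.224 = 0.246.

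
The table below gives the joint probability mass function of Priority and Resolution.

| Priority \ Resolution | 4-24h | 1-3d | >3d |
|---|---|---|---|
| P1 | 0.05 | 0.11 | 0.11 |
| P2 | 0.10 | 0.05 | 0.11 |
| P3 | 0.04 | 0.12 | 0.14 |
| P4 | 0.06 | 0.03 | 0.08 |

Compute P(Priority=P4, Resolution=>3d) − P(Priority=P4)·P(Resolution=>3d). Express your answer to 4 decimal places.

P(Priority=P4) = 0.06 + 0.03 + 0.08 = 0.17.
P(Resolution=>3d) = 0.11 + 0.11 + 0.14 + 0.08 = 0.44.
P(Priority=P4, Resolution=>3d) − P(Priority=P4)P(Resolution=>3d) = 0.08 − 0.17×0.44 = 0.0052.

0.0052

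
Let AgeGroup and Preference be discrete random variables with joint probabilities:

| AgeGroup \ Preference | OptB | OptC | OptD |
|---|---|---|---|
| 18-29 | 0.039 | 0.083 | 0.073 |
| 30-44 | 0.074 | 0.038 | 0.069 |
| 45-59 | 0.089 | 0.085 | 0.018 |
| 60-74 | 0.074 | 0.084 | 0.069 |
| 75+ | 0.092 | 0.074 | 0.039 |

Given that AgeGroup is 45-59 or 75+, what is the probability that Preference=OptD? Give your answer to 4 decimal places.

P(AgeGroup=45-59) = 0.089 + 0.085 + 0.018 = 0.192.
P(AgeGroup=75+) = 0.092 + 0.074 + 0.039 = 0.205.
P(AgeGroup ∈ {45-59, 75+}) = 0.192 + 0.205 = 0.397; P(Preference=OptD, AgeGroup ∈ {45-59, 75+}) = 0.018 + 0.039 = 0.057.
P(Preference=OptD | AgeGroup ∈ {45-59, 75+}) = 0.057/0.397 = 0.1436.

0.1436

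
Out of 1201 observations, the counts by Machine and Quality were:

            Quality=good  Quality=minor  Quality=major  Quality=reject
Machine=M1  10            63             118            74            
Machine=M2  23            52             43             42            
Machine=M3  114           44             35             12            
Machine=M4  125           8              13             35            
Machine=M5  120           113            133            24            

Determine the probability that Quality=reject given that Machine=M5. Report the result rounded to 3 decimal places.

Total with Machine=M5: 120 + 113 + 133 + 24 = 390.
P(Quality=reject | Machine=M5) = 24/390 = 0.062.

0.062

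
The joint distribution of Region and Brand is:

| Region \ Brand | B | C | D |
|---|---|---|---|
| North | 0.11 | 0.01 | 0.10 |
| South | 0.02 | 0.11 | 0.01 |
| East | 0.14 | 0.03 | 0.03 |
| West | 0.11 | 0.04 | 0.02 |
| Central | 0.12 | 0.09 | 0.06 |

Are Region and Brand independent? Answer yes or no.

P(Region=South) = 0.14 and P(Brand=C) = 0.28, so their product is 0.0392, but P(Region=South, Brand=C) = 0.11. Since these differ, Region and Brand are not independent.

no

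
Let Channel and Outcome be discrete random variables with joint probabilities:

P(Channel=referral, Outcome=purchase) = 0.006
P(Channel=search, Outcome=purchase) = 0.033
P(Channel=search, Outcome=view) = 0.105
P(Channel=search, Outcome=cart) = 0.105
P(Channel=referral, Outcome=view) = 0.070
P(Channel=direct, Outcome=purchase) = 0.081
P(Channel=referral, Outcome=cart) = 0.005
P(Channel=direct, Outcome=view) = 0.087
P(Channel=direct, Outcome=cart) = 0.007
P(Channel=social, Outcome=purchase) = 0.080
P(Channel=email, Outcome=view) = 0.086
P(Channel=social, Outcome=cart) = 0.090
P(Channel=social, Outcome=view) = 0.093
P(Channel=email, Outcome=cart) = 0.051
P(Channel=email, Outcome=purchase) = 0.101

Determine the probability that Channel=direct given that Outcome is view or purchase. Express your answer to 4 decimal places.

0.2264

P(Outcome=view) = 0.086 + 0.105 + 0.093 + 0.087 + 0.070 = 0.441.
P(Outcome=purchase) = 0.101 + 0.033 + 0.080 + 0.081 + 0.006 = 0.301.
P(Outcome ∈ {view, purchase}) = 0.441 + 0.301 = 0.742; P(Channel=direct, Outcome ∈ {view, purchase}) = 0.087 + 0.081 = 0.168.
P(Channel=direct | Outcome ∈ {view, purchase}) = 0.168/0.742 = 0.2264.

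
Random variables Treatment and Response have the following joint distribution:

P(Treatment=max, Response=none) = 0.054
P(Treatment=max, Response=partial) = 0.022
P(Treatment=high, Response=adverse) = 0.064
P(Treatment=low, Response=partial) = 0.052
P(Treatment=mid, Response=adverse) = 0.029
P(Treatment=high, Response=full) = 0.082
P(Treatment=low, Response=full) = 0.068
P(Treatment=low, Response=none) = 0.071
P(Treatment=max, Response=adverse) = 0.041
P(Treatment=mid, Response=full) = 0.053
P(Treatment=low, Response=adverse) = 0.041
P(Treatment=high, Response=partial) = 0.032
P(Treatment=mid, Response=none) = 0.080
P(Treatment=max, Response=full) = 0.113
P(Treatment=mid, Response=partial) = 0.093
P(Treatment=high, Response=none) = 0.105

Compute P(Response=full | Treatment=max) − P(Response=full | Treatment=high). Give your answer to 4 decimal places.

P(Treatment=max) = 0.054 + 0.022 + 0.113 + 0.041 = 0.230; P(Response=full | Treatment=max) = 0.113/0.230 = 0.49130.
P(Treatment=high) = 0.105 + 0.032 + 0.082 + 0.064 = 0.283; P(Response=full | Treatment=high) = 0.082/0.283 = 0.28975.
Difference = 0.2016.

0.2016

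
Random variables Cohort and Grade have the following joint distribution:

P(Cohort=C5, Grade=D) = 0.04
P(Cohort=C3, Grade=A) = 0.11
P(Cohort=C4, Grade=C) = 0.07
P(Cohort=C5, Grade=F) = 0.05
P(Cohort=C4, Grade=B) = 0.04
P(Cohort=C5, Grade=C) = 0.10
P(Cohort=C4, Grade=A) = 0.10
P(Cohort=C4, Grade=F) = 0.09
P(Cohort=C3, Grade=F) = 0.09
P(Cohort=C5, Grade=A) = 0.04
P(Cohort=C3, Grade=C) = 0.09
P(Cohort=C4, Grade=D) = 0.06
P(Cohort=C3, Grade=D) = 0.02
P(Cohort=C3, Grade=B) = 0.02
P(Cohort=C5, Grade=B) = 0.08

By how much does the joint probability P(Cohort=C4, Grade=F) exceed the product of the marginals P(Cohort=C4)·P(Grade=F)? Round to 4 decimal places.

P(Cohort=C4) = 0.10 + 0.04 + 0.07 + 0.06 + 0.09 = 0.36.
P(Grade=F) = 0.09 + 0.09 + 0.05 = 0.23.
P(Cohort=C4, Grade=F) − P(Cohort=C4)P(Grade=F) = 0.09 − 0.36×0.23 = 0.0072.

0.0072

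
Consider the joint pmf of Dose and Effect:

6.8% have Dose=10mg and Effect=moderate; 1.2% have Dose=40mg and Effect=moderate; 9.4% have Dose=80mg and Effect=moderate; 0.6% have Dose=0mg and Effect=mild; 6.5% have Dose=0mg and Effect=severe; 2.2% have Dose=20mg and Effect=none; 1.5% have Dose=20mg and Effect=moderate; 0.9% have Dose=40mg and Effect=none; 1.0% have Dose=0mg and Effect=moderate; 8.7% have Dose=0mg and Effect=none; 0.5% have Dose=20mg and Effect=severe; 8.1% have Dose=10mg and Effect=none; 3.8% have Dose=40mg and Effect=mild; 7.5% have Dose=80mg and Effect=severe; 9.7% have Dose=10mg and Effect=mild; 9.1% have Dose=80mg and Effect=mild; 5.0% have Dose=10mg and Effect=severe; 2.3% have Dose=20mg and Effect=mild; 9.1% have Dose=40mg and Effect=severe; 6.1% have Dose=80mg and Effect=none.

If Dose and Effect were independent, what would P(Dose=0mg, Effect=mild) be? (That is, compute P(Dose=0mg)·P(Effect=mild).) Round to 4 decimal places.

0.0428

P(Dose=0mg) = 0.087 + 0.006 + 0.010 + 0.065 = 0.168.
P(Effect=mild) = 0.006 + 0.097 + 0.023 + 0.038 + 0.091 = 0.255.
Product: 0.168 × 0.255 = 0.0428.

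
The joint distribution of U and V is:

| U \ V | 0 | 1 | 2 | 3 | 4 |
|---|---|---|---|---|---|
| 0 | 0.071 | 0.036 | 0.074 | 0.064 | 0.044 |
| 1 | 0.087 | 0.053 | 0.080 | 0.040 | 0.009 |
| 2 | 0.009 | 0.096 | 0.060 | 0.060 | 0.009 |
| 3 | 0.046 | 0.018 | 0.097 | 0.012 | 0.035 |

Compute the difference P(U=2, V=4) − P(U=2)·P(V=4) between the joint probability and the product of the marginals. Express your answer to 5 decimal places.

P(U=2) = 0.009 + 0.096 + 0.060 + 0.060 + 0.009 = 0.234.
P(V=4) = 0.044 + 0.009 + 0.009 + 0.035 = 0.097.
P(U=2, V=4) − P(U=2)P(V=4) = 0.009 − 0.234×0.097 = -0.01370.

-0.01370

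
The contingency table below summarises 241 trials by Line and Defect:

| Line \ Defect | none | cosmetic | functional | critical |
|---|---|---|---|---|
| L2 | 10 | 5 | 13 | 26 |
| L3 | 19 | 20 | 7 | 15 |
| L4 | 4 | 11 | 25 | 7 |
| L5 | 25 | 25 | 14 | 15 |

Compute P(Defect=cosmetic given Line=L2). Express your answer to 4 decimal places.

Total with Line=L2: 10 + 5 + 13 + 26 = 54.
P(Defect=cosmetic | Line=L2) = 5/54 = 0.0926.

0.0926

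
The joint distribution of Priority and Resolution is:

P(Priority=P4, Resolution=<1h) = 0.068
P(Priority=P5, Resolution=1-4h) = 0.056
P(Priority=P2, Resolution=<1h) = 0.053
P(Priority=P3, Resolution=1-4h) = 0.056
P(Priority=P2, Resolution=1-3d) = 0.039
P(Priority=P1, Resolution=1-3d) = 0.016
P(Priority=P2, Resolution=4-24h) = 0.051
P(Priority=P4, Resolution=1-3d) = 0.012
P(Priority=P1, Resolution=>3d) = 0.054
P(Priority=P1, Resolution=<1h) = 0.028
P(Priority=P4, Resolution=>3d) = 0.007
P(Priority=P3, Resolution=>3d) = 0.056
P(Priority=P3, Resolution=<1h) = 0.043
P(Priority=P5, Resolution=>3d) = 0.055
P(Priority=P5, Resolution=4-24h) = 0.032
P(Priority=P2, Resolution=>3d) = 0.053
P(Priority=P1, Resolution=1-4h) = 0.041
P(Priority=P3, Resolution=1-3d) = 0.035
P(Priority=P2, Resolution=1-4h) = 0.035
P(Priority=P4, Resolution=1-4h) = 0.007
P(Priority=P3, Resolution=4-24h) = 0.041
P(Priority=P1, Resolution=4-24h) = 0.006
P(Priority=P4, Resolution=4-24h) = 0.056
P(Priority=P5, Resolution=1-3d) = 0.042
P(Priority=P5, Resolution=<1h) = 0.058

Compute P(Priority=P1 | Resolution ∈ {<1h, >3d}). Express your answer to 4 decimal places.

0.1726

P(Resolution=<1h) = 0.028 + 0.053 + 0.043 + 0.068 + 0.058 = 0.250.
P(Resolution=>3d) = 0.054 + 0.053 + 0.056 + 0.007 + 0.055 = 0.225.
P(Resolution ∈ {<1h, >3d}) = 0.250 + 0.225 = 0.475; P(Priority=P1, Resolution ∈ {<1h, >3d}) = 0.028 + 0.054 = 0.082.
P(Priority=P1 | Resolution ∈ {<1h, >3d}) = 0.082/0.475 = 0.1726.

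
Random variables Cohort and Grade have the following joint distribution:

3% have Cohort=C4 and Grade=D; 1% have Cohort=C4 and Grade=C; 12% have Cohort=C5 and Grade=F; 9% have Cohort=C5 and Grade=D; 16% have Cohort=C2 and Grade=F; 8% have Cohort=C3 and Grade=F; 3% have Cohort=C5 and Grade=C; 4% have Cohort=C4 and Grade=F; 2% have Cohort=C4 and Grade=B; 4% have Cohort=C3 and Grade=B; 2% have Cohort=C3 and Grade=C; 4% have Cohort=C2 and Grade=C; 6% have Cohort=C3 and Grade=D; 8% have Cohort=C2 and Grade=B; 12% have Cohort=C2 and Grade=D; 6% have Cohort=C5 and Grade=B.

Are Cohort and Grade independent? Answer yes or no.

yes

Every cell satisfies P(Cohort,Grade) = P(Cohort)·P(Grade). For instance P(Cohort=C3) = 0.20, P(Grade=D) = 0.30, and 0.20×0.30 = 0.06 matches the joint entry. So Cohort and Grade are independent.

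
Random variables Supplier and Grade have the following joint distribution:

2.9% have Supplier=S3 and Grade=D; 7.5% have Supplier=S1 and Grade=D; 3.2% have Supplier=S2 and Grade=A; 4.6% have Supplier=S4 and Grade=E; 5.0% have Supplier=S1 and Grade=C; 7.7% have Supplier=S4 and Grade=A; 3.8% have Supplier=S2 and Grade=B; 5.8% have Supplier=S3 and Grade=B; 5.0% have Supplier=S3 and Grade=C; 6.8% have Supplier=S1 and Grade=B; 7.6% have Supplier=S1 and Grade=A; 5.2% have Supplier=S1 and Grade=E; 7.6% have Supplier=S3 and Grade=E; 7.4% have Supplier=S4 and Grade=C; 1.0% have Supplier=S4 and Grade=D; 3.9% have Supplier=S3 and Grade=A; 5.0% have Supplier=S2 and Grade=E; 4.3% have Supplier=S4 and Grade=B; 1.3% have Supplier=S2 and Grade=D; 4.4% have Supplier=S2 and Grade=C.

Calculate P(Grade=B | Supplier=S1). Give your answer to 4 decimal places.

0.2118

P(Supplier=S1) = 0.076 + 0.068 + 0.050 + 0.075 + 0.052 = 0.321.
P(Grade=B | Supplier=S1) = 0.068/0.321 = 0.2118.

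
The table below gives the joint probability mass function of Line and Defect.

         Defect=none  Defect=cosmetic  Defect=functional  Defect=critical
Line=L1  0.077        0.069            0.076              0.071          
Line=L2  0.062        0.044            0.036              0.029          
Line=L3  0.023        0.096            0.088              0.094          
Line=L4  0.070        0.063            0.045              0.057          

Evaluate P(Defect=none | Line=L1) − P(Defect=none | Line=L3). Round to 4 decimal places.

P(Line=L1) = 0.077 + 0.069 + 0.076 + 0.071 = 0.293; P(Defect=none | Line=L1) = 0.077/0.293 = 0.26280.
P(Line=L3) = 0.023 + 0.096 + 0.088 + 0.094 = 0.301; P(Defect=none | Line=L3) = 0.023/0.301 = 0.07641.
Difference = 0.1864.

0.1864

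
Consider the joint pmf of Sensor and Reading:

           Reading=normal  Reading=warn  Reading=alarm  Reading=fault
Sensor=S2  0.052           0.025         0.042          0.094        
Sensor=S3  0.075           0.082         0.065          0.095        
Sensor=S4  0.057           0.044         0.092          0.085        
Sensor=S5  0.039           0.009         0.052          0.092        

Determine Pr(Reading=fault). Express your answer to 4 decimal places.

P(Reading=fault) = 0.094 + 0.095 + 0.085 + 0.092 = 0.366.

0.3660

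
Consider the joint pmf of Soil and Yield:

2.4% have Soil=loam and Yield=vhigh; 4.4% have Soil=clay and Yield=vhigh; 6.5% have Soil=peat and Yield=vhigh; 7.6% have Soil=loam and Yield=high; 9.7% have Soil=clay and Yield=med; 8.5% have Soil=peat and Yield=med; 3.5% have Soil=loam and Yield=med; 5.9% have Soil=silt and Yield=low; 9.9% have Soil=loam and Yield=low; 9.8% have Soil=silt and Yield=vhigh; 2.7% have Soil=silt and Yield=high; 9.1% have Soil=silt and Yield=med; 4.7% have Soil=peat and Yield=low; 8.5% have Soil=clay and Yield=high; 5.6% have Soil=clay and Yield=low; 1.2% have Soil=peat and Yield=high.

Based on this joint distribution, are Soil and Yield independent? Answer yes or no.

no

P(Soil=loam) = 0.234 and P(Yield=low) = 0.261, so their product is 0.06107, but P(Soil=loam, Yield=low) = 0.099. Since these differ, Soil and Yield are not independent.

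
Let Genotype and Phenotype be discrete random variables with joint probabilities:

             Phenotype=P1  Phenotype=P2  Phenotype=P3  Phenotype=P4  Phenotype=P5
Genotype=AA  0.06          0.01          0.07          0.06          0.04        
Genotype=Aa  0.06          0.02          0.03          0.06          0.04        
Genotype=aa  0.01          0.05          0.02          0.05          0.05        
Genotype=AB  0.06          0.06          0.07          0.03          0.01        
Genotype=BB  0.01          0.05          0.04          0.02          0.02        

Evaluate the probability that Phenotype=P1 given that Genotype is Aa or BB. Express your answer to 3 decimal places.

0.200

P(Genotype=Aa) = 0.06 + 0.02 + 0.03 + 0.06 + 0.04 = 0.21.
P(Genotype=BB) = 0.01 + 0.05 + 0.04 + 0.02 + 0.02 = 0.14.
P(Genotype ∈ {Aa, BB}) = 0.21 + 0.14 = 0.35; P(Phenotype=P1, Genotype ∈ {Aa, BB}) = 0.06 + 0.01 = 0.07.
P(Phenotype=P1 | Genotype ∈ {Aa, BB}) = 0.07/0.35 = 0.200.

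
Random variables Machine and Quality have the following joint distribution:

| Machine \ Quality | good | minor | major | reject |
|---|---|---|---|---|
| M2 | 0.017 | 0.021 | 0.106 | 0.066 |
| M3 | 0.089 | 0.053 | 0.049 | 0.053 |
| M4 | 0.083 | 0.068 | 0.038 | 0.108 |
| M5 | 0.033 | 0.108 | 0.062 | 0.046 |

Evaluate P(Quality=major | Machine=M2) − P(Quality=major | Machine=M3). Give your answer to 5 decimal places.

P(Machine=M2) = 0.017 + 0.021 + 0.106 + 0.066 = 0.210; P(Quality=major | Machine=M2) = 0.106/0.210 = 0.504762.
P(Machine=M3) = 0.089 + 0.053 + 0.049 + 0.053 = 0.244; P(Quality=major | Machine=M3) = 0.049/0.244 = 0.200820.
Difference = 0.30394.

0.30394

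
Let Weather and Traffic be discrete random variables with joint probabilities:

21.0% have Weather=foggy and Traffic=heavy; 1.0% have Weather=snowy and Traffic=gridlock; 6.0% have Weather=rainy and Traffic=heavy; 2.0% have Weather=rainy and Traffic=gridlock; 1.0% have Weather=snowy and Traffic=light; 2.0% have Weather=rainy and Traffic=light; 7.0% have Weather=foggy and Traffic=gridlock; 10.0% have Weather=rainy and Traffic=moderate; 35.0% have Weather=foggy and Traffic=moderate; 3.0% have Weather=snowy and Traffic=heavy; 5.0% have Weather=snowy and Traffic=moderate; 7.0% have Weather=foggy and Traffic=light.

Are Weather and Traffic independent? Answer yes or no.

yes

Every cell satisfies P(Weather,Traffic) = P(Weather)·P(Traffic). For instance P(Weather=foggy) = 0.700, P(Traffic=gridlock) = 0.100, and 0.700×0.100 = 0.070 matches the joint entry. So Weather and Traffic are independent.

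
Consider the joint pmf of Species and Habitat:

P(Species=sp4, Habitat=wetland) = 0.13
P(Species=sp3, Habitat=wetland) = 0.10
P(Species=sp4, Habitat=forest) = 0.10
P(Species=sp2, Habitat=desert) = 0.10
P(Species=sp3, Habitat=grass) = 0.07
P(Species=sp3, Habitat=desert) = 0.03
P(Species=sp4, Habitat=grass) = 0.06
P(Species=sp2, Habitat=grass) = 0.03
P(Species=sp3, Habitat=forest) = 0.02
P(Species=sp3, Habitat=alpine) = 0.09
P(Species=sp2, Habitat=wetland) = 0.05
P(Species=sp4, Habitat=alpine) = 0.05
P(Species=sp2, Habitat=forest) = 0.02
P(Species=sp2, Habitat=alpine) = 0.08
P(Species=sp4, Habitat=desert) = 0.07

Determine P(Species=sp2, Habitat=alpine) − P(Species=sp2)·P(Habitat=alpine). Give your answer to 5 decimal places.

P(Species=sp2) = 0.02 + 0.03 + 0.05 + 0.10 + 0.08 = 0.28.
P(Habitat=alpine) = 0.08 + 0.09 + 0.05 = 0.22.
P(Species=sp2, Habitat=alpine) − P(Species=sp2)P(Habitat=alpine) = 0.08 − 0.28×0.22 = 0.01840.

0.01840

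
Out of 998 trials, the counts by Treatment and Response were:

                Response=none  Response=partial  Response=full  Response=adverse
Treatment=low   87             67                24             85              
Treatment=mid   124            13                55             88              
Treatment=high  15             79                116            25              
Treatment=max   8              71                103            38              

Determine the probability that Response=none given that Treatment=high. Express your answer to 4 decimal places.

Total with Treatment=high: 15 + 79 + 116 + 25 = 235.
P(Response=none | Treatment=high) = 15/235 = 0.0638.

0.0638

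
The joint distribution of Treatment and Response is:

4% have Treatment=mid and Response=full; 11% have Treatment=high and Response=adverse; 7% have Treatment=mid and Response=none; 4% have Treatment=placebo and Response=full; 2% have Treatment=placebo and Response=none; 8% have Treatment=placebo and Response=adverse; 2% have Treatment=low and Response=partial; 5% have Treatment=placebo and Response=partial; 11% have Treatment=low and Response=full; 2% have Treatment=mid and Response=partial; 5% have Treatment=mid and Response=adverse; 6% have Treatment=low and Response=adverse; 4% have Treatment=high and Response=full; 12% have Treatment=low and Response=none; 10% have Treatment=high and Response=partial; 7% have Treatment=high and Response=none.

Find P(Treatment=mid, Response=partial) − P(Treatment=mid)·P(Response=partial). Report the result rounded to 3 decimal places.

P(Treatment=mid) = 0.07 + 0.02 + 0.04 + 0.05 = 0.18.
P(Response=partial) = 0.05 + 0.02 + 0.02 + 0.10 = 0.19.
P(Treatment=mid, Response=partial) − P(Treatment=mid)P(Response=partial) = 0.02 − 0.18×0.19 = -0.014.

-0.014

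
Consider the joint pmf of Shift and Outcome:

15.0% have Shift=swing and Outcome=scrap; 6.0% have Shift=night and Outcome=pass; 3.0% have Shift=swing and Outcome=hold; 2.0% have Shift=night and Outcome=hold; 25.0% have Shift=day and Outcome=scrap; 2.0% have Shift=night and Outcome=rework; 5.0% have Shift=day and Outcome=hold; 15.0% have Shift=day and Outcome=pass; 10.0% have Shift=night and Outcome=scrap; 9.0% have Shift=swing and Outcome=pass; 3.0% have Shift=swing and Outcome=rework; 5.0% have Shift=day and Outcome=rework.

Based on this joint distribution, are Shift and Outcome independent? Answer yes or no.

Every cell satisfies P(Shift,Outcome) = P(Shift)·P(Outcome). For instance P(Shift=swing) = 0.300, P(Outcome=scrap) = 0.500, and 0.300×0.500 = 0.150 matches the joint entry. So Shift and Outcome are independent.

yes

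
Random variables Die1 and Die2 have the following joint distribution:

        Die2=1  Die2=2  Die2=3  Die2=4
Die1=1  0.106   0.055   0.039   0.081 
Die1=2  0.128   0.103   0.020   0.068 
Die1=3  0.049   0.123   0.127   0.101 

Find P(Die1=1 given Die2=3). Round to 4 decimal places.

0.2097

P(Die2=3) = 0.039 + 0.020 + 0.127 = 0.186.
P(Die1=1 | Die2=3) = 0.039/0.186 = 0.2097.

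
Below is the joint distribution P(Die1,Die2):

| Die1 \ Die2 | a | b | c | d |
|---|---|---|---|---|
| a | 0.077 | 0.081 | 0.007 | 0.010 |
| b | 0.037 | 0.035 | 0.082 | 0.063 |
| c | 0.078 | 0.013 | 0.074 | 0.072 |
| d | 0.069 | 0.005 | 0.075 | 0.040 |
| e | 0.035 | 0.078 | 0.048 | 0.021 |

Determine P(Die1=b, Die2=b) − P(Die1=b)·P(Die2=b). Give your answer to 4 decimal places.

P(Die1=b) = 0.037 + 0.035 + 0.082 + 0.063 = 0.217.
P(Die2=b) = 0.081 + 0.035 + 0.013 + 0.005 + 0.078 = 0.212.
P(Die1=b, Die2=b) − P(Die1=b)P(Die2=b) = 0.035 − 0.217×0.212 = -0.0110.

-0.0110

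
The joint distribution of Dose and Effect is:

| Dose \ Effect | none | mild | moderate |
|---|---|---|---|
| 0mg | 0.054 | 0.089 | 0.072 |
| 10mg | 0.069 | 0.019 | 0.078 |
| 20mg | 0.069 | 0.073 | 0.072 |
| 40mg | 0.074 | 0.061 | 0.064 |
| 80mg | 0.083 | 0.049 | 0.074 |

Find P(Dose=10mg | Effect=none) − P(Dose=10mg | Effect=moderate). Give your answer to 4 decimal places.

P(Effect=none) = 0.054 + 0.069 + 0.069 + 0.074 + 0.083 = 0.349; P(Dose=10mg | Effect=none) = 0.069/0.349 = 0.19771.
P(Effect=moderate) = 0.072 + 0.078 + 0.072 + 0.064 + 0.074 = 0.360; P(Dose=10mg | Effect=moderate) = 0.078/0.360 = 0.21667.
Difference = -0.0190.

-0.0190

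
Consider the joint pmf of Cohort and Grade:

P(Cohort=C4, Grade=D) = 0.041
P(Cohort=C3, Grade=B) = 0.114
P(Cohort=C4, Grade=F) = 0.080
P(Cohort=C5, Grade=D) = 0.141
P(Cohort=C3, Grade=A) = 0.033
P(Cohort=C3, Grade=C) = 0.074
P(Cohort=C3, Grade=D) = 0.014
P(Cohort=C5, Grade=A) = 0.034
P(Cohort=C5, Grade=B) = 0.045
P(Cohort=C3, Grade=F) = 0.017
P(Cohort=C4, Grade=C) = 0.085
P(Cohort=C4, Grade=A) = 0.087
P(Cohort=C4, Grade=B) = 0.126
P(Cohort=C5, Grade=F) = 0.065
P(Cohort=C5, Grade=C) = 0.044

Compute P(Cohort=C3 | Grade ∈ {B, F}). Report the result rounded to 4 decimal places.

0.2931

P(Grade=B) = 0.114 + 0.126 + 0.045 = 0.285.
P(Grade=F) = 0.017 + 0.080 + 0.065 = 0.162.
P(Grade ∈ {B, F}) = 0.285 + 0.162 = 0.447; P(Cohort=C3, Grade ∈ {B, F}) = 0.114 + 0.017 = 0.131.
P(Cohort=C3 | Grade ∈ {B, F}) = 0.131/0.447 = 0.2931.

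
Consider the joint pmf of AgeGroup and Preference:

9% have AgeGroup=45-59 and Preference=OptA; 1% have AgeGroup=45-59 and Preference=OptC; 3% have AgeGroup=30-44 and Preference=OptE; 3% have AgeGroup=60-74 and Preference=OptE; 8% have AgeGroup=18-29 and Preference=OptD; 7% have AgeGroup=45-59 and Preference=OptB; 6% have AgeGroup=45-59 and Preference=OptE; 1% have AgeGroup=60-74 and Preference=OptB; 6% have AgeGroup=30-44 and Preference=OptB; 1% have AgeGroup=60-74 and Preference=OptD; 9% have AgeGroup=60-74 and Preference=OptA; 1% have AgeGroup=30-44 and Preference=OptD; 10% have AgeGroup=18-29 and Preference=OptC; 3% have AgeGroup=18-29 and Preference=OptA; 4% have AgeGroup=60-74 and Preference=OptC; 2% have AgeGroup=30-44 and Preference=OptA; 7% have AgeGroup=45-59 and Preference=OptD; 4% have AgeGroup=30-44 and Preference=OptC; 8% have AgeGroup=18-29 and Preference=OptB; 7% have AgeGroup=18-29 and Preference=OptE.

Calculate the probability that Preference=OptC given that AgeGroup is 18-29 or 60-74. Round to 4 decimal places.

P(AgeGroup=18-29) = 0.03 + 0.08 + 0.10 + 0.08 + 0.07 = 0.36.
P(AgeGroup=60-74) = 0.09 + 0.01 + 0.04 + 0.01 + 0.03 = 0.18.
P(AgeGroup ∈ {18-29, 60-74}) = 0.36 + 0.18 = 0.54; P(Preference=OptC, AgeGroup ∈ {18-29, 60-74}) = 0.10 + 0.04 = 0.14.
P(Preference=OptC | AgeGroup ∈ {18-29, 60-74}) = 0.14/0.54 = 0.2593.

0.2593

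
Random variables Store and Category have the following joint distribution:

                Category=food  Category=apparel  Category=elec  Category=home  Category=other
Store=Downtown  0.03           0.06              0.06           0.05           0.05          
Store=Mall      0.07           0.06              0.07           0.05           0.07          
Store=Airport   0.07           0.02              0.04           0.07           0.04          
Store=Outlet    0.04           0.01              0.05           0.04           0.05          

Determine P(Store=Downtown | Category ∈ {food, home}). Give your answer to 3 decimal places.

0.190

P(Category=food) = 0.03 + 0.07 + 0.07 + 0.04 = 0.21.
P(Category=home) = 0.05 + 0.05 + 0.07 + 0.04 = 0.21.
P(Category ∈ {food, home}) = 0.21 + 0.21 = 0.42; P(Store=Downtown, Category ∈ {food, home}) = 0.03 + 0.05 = 0.08.
P(Store=Downtown | Category ∈ {food, home}) = 0.08/0.42 = 0.190.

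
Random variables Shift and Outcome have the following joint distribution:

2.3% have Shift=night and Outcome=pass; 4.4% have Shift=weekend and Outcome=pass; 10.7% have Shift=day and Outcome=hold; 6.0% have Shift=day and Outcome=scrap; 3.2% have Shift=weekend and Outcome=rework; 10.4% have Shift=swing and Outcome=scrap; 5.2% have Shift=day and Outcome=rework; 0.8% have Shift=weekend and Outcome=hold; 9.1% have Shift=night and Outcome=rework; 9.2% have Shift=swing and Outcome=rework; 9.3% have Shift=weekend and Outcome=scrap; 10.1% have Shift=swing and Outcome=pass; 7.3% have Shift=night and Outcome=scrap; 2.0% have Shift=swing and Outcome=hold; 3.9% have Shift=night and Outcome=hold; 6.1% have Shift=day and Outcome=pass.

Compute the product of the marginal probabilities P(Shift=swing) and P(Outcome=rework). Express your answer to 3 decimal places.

P(Shift=swing) = 0.101 + 0.092 + 0.104 + 0.020 = 0.317.
P(Outcome=rework) = 0.052 + 0.092 + 0.091 + 0.032 = 0.267.
Product: 0.317 × 0.267 = 0.085.

0.085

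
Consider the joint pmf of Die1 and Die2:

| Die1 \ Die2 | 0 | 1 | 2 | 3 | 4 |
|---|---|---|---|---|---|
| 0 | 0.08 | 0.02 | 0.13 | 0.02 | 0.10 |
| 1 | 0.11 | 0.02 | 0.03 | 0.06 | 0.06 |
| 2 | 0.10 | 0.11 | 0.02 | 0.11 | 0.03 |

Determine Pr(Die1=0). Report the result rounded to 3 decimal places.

P(Die1=0) = 0.08 + 0.02 + 0.13 + 0.02 + 0.10 = 0.35.

0.350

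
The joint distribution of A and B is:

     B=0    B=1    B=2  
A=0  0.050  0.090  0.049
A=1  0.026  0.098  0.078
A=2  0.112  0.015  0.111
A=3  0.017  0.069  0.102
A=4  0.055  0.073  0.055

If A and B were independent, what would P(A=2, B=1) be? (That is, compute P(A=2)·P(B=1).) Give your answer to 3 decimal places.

P(A=2) = 0.112 + 0.015 + 0.111 = 0.238.
P(B=1) = 0.090 + 0.098 + 0.015 + 0.069 + 0.073 = 0.345.
Product: 0.238 × 0.345 = 0.082.

0.082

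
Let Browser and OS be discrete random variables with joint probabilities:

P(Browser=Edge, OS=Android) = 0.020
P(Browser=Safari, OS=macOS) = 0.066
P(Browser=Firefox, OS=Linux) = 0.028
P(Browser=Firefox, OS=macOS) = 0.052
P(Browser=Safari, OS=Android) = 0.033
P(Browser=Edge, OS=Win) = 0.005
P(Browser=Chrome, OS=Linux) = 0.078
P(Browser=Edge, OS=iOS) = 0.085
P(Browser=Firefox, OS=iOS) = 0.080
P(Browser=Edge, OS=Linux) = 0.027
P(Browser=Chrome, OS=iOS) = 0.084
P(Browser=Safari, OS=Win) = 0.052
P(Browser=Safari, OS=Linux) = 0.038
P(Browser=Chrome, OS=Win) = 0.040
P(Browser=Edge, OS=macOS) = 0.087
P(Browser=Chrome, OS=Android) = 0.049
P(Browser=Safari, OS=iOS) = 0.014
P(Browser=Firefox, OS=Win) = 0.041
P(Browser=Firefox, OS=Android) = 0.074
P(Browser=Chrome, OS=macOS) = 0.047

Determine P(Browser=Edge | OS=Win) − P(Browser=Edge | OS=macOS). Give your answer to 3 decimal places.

-0.309

P(OS=Win) = 0.040 + 0.041 + 0.052 + 0.005 = 0.138; P(Browser=Edge | OS=Win) = 0.005/0.138 = 0.0362.
P(OS=macOS) = 0.047 + 0.052 + 0.066 + 0.087 = 0.252; P(Browser=Edge | OS=macOS) = 0.087/0.252 = 0.3452.
Difference = -0.309.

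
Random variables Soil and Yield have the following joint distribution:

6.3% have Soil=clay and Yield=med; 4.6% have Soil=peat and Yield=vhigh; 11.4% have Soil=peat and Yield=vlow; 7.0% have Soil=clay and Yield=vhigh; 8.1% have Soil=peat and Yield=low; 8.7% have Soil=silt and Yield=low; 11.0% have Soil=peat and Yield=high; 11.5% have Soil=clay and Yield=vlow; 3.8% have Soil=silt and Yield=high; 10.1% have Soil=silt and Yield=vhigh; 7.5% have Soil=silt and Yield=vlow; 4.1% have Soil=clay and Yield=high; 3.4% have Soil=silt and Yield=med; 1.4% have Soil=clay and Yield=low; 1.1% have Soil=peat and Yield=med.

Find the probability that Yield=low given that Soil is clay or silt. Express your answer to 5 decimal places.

P(Soil=clay) = 0.115 + 0.014 + 0.063 + 0.041 + 0.070 = 0.303.
P(Soil=silt) = 0.075 + 0.087 + 0.034 + 0.038 + 0.101 = 0.335.
P(Soil ∈ {clay, silt}) = 0.303 + 0.335 = 0.638; P(Yield=low, Soil ∈ {clay, silt}) = 0.014 + 0.087 = 0.101.
P(Yield=low | Soil ∈ {clay, silt}) = 0.101/0.638 = 0.15831.

0.15831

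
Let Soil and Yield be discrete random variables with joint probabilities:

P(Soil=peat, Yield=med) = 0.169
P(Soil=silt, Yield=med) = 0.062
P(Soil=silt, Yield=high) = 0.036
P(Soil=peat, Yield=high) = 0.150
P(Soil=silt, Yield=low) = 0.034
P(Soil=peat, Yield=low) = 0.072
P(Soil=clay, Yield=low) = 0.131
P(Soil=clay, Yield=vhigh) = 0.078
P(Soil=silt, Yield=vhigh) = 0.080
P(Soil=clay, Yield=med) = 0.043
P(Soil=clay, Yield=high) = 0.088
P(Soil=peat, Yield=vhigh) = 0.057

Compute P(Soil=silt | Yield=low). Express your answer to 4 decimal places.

P(Yield=low) = 0.131 + 0.034 + 0.072 = 0.237.
P(Soil=silt | Yield=low) = 0.034/0.237 = 0.1435.

0.1435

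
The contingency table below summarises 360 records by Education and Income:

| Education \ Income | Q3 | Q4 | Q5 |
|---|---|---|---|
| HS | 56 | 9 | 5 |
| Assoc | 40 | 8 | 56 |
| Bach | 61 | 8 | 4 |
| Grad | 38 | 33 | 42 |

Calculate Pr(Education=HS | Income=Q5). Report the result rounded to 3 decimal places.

Total with Income=Q5: 5 + 56 + 4 + 42 = 107.
P(Education=HS | Income=Q5) = 5/107 = 0.047.

0.047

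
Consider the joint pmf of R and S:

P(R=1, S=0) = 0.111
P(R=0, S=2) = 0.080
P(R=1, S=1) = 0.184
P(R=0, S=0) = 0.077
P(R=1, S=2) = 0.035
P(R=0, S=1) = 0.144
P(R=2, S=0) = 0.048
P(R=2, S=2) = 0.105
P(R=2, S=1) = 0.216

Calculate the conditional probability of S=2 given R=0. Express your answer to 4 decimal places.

P(R=0) = 0.077 + 0.144 + 0.080 = 0.301.
P(S=2 | R=0) = 0.080/0.301 = 0.2658.

0.2658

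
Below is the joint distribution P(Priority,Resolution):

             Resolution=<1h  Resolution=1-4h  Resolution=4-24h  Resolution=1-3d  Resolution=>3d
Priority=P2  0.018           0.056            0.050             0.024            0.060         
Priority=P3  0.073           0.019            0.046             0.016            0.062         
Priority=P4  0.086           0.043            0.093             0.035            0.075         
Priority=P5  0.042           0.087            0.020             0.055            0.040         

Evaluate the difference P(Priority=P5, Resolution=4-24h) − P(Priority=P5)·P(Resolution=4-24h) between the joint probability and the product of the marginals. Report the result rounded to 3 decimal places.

-0.031

P(Priority=P5) = 0.042 + 0.087 + 0.020 + 0.055 + 0.040 = 0.244.
P(Resolution=4-24h) = 0.050 + 0.046 + 0.093 + 0.020 = 0.209.
P(Priority=P5, Resolution=4-24h) − P(Priority=P5)P(Resolution=4-24h) = 0.020 − 0.244×0.209 = -0.031.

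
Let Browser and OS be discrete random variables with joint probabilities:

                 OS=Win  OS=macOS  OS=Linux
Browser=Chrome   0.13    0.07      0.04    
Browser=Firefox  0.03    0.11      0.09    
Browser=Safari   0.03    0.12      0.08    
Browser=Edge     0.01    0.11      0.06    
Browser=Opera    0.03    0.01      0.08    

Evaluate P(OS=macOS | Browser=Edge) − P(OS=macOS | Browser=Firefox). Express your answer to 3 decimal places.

0.133

P(Browser=Edge) = 0.01 + 0.11 + 0.06 = 0.18; P(OS=macOS | Browser=Edge) = 0.11/0.18 = 0.6111.
P(Browser=Firefox) = 0.03 + 0.11 + 0.09 = 0.23; P(OS=macOS | Browser=Firefox) = 0.11/0.23 = 0.4783.
Difference = 0.133.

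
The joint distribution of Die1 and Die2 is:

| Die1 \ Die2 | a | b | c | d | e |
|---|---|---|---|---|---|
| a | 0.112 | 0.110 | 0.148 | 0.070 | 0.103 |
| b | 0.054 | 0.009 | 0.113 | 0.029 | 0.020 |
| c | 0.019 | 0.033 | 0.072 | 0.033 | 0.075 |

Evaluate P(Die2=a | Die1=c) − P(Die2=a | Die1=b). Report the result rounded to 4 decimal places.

-0.1581

P(Die1=c) = 0.019 + 0.033 + 0.072 + 0.033 + 0.075 = 0.232; P(Die2=a | Die1=c) = 0.019/0.232 = 0.08190.
P(Die1=b) = 0.054 + 0.009 + 0.113 + 0.029 + 0.020 = 0.225; P(Die2=a | Die1=b) = 0.054/0.225 = 0.24000.
Difference = -0.1581.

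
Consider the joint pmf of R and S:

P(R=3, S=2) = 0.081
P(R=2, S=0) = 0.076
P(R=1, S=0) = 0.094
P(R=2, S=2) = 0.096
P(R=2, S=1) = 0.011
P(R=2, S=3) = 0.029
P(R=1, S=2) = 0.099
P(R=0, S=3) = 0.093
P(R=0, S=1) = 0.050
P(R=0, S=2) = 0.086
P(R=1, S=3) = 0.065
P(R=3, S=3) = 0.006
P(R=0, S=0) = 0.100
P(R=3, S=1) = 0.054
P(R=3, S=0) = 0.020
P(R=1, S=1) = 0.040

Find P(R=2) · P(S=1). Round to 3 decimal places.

P(R=2) = 0.076 + 0.011 + 0.096 + 0.029 = 0.212.
P(S=1) = 0.050 + 0.040 + 0.011 + 0.054 = 0.155.
Product: 0.212 × 0.155 = 0.033.

0.033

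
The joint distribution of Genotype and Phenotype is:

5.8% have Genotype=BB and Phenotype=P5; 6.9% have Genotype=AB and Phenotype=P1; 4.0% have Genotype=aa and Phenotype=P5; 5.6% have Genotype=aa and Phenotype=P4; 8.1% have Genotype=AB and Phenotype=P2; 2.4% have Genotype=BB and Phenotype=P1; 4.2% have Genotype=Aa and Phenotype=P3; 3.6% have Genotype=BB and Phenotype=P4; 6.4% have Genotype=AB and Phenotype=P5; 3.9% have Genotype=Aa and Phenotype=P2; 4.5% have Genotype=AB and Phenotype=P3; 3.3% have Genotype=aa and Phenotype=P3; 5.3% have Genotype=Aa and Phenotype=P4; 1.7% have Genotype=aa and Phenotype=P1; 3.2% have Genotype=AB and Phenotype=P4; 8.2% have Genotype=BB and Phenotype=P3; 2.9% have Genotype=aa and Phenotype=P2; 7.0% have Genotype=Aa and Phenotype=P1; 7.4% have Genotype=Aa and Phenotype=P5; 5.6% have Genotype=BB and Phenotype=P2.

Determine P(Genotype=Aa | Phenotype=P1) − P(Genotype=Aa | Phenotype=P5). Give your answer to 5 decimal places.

0.07533

P(Phenotype=P1) = 0.070 + 0.017 + 0.069 + 0.024 = 0.180; P(Genotype=Aa | Phenotype=P1) = 0.070/0.180 = 0.388889.
P(Phenotype=P5) = 0.074 + 0.040 + 0.064 + 0.058 = 0.236; P(Genotype=Aa | Phenotype=P5) = 0.074/0.236 = 0.313559.
Difference = 0.07533.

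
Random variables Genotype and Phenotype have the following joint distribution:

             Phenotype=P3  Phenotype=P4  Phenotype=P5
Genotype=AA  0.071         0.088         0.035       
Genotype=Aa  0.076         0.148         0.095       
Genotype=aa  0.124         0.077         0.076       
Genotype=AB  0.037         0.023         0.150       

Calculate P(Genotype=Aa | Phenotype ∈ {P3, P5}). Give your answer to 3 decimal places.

P(Phenotype=P3) = 0.071 + 0.076 + 0.124 + 0.037 = 0.308.
P(Phenotype=P5) = 0.035 + 0.095 + 0.076 + 0.150 = 0.356.
P(Phenotype ∈ {P3, P5}) = 0.308 + 0.356 = 0.664; P(Genotype=Aa, Phenotype ∈ {P3, P5}) = 0.076 + 0.095 = 0.171.
P(Genotype=Aa | Phenotype ∈ {P3, P5}) = 0.171/0.664 = 0.258.

0.258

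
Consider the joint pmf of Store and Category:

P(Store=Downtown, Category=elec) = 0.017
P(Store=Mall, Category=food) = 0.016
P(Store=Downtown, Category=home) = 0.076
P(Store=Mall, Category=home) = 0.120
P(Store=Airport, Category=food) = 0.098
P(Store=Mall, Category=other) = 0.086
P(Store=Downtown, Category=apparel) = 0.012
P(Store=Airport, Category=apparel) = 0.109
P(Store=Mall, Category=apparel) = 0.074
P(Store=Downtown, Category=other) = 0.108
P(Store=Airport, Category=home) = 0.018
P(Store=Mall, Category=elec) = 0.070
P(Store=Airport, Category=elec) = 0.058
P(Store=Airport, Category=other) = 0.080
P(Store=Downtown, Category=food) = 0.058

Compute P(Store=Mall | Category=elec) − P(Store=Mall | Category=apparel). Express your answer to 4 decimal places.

0.1033

P(Category=elec) = 0.017 + 0.070 + 0.058 = 0.145; P(Store=Mall | Category=elec) = 0.070/0.145 = 0.48276.
P(Category=apparel) = 0.012 + 0.074 + 0.109 = 0.195; P(Store=Mall | Category=apparel) = 0.074/0.195 = 0.37949.
Difference = 0.1033.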